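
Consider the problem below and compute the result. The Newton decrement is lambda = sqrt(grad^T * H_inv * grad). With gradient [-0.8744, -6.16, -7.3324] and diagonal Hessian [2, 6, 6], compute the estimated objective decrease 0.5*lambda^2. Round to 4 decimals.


Step 1: H is diagonal, so H^(-1) * g = [-0.4372, -1.0267, -1.2221].
Step 2: g^T H^(-1) g = sum_i g_i^2 / H_ii
  = (-0.8744)^2/2 + (-6.16)^2/6 + (-7.3324)^2/6
  = 0.3823 + 6.3243 + 8.9607 = 15.6672
Step 3: Objective decrease = 0.5 * g^T H^(-1) g = 7.8336


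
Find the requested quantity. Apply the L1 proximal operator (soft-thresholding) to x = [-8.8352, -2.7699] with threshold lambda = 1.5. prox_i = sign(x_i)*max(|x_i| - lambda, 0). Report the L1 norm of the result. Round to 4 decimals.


Soft-thresholding with lambda = 1.5:
prox(-8.8352) = sign(-8.8352)*max(|-8.8352| - 1.5, 0) = -7.3352
prox(-2.7699) = sign(-2.7699)*max(|-2.7699| - 1.5, 0) = -1.2699
prox(x) = [-7.3352, -1.2699]
||prox(x)||_1 = 7.3352 + 1.2699 = 8.6051


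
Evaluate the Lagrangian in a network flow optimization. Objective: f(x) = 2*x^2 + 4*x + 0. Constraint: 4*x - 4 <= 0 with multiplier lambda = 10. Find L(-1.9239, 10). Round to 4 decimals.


Step 1: Evaluate f(x).
f(-1.9239) = 2*(-1.9239)^2 + 4*(-1.9239) + 0 = -0.2928
Step 2: Evaluate g(x).
g(-1.9239) = 4*-1.9239 - 4 = -11.6956
Step 3: Compute Lagrangian.
L = -0.2928 + 10*-11.6956 = -117.2488


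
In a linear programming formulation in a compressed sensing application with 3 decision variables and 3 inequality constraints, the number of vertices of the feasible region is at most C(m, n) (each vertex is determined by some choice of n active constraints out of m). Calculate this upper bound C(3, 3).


Each vertex corresponds to some choice of n active constraints out of m, so the number of vertices is at most C(m, n) = m! / (n!(m-n)!).
m = 3, n = 3
Numerator: 3 * 2 * 1
Denominator: 3! = 6
C(3, 3) = 1


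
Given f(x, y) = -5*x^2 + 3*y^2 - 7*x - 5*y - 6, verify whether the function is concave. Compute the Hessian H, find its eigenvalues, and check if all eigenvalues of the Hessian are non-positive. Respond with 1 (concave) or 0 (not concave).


The Hessian of f(x,y) = -5*x^2 + 3*y^2 - 7*x - 5*y - 6 is:
H = [[-10, 0], [0, 6]]
Trace = -10 + 6 = -4
Determinant = -10*6 - (0)^2 = -60
Discriminant = (-4)^2 - 4*-60 = 256.0
Eigenvalues: lambda_1 = -10.0, lambda_2 = 6.0
The function is not concave.

0


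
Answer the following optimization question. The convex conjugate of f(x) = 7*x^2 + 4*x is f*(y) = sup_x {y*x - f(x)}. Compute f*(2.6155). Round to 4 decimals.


f*(y) = sup_x {y*x - a*x^2 - b*x} = sup_x {(y-b)*x - a*x^2}
FOC: (y - b) - 2a*x = 0 => x* = (y - b)/(2a)
x* = (2.6155 - 4)/(2*7) = -0.0989
f*(2.6155) = (y-b)^2/(4a) = (2.6155 - 4)^2/(4*7)
= 1.9168/28 = 0.0685


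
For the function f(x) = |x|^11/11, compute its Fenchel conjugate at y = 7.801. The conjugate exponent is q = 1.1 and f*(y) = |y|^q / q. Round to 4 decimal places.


The conjugate exponent q satisfies 1/p + 1/q = 1.
p = 11, so q = 11/(11 - 1) = 1.1
|y|^q = 7.801^1.1 = 9.58
f*(7.801) = 9.58 / 1.1 = 8.7091


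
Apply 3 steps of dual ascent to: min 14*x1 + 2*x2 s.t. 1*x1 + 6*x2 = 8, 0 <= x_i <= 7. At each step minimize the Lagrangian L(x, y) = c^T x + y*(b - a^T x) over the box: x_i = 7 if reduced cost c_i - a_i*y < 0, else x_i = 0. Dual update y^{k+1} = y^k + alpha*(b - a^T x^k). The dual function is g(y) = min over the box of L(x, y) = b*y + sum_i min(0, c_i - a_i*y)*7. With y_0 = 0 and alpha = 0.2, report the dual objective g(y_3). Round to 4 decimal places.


Dual ascent for LP: min 14*x1 + 2*x2, 1*x1 + 6*x2 = 8, 0 <= x_i <= 7
Step 1: y^k = 0.0, reduced costs: (14.0, 2.0)
  x^k = (0.0, 0.0), subgradient = b - a^T x = 8.0
  y^{k+1} = 0.0 + 0.2*8.0 = 1.6
Step 2: y^k = 1.6, reduced costs: (12.4, -7.6)
  x^k = (0.0, 7.0), subgradient = b - a^T x = -34.0
  y^{k+1} = 1.6 + 0.2*-34.0 = -5.2
Step 3: y^k = -5.2, reduced costs: (19.2, 33.2)
  x^k = (0.0, 0.0), subgradient = b - a^T x = 8.0
  y^{k+1} = -5.2 + 0.2*8.0 = -3.6
Dual objective at y_3 = -3.6: reduced costs (17.6, 23.6), box minimizer x = (0.0, 0.0)
g(y_3) = b*y + (c1 - a1*y)*x1 + (c2 - a2*y)*x2 = 8*(-3.6) + 17.6*0.0 + 23.6*0.0 = -28.8 + 0.0 + 0.0 = -28.8


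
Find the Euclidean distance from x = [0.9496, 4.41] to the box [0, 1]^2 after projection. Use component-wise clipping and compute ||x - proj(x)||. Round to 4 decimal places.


Project each component onto [0, 1].
clip(0.9496) = 0.9496, clip(4.41) = 1.0
Projection = [0.9496, 1.0]
Squared diffs: [0.0, 11.6281]
Distance = sqrt(11.6281) = 3.41


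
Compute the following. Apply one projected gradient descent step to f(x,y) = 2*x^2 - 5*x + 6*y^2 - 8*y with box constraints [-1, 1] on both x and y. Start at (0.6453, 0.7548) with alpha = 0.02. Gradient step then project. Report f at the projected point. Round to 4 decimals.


Step 1: Compute gradient at (0.6453, 0.7548).
grad_x = 2*2*0.6453 - 5 = -2.4188
grad_y = 2*6*0.7548 - 8 = 1.0576
Step 2: Gradient step.
x_raw = 0.6453 - 0.02*-2.4188 = 0.6937
y_raw = 0.7548 - 0.02*1.0576 = 0.7336
Step 3: Project onto [-1, 1].
x_proj = clip(0.6937) = 0.6937
y_proj = clip(0.7336) = 0.7336
Step 4: Evaluate f.
f(0.6937, 0.7336) = -5.1458


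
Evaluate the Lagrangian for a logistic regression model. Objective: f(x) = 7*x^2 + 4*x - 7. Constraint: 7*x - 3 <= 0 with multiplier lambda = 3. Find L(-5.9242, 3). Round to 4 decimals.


Step 1: Evaluate f(x).
f(-5.9242) = 7*(-5.9242)^2 + 4*(-5.9242) - 7 = 214.9762
Step 2: Evaluate g(x).
g(-5.9242) = 7*-5.9242 - 3 = -44.4694
Step 3: Compute Lagrangian.
L = 214.9762 + 3*-44.4694 = 81.568


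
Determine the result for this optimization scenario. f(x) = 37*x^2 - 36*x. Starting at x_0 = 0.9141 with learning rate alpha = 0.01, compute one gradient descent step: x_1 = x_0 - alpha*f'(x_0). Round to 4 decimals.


We compute the gradient at x_0 and apply the update.
f'(x) = 74*x - 36
f'(0.9141) = 74*0.9141 - 36 = 31.6434
x_1 = 0.9141 - 0.01*31.6434 = 0.5977


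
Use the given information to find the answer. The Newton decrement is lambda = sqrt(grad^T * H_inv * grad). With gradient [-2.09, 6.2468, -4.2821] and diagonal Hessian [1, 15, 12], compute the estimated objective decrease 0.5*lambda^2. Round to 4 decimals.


Step 1: H is diagonal, so H^(-1) * g = [-2.09, 0.4165, -0.3568].
Step 2: g^T H^(-1) g = sum_i g_i^2 / H_ii
  = (-2.09)^2/1 + (6.2468)^2/15 + (-4.2821)^2/12
  = 4.3681 + 2.6015 + 1.528 = 8.4976
Step 3: Objective decrease = 0.5 * g^T H^(-1) g = 4.2488


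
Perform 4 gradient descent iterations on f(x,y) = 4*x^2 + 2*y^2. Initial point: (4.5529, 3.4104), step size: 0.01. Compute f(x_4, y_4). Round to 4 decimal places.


Gradient descent on f(x,y) = 4*x^2 + 2*y^2.
Starting point: (4.5529, 3.4104), alpha = 0.01
Step 1: grad_x = 2*4*4.5529 = 36.4232, grad_y = 2*2*3.4104 = 13.6416
  x_1 = 4.5529 - 0.01*36.4232 = 4.1887
  y_1 = 3.4104 - 0.01*13.6416 = 3.274
Step 2: grad_x = 2*4*4.1887 = 33.5093, grad_y = 2*2*3.274 = 13.0959
  x_2 = 4.1887 - 0.01*33.5093 = 3.8536
  y_2 = 3.274 - 0.01*13.0959 = 3.143
Step 3: grad_x = 2*4*3.8536 = 30.8286, grad_y = 2*2*3.143 = 12.5721
  x_3 = 3.8536 - 0.01*30.8286 = 3.5453
  y_3 = 3.143 - 0.01*12.5721 = 3.0173
Step 4: grad_x = 2*4*3.5453 = 28.3623, grad_y = 2*2*3.0173 = 12.0692
  x_4 = 3.5453 - 0.01*28.3623 = 3.2617
  y_4 = 3.0173 - 0.01*12.0692 = 2.8966
f(3.2617, 2.8966) = 4*3.2617^2 + 2*2.8966^2 = 59.3346


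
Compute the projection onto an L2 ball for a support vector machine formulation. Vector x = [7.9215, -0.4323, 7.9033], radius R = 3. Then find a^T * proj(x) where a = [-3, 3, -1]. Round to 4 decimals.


Step 1: Compute ||x|| (intermediates to 6 decimals).
||x|| = sqrt(7.9215^2 + (-0.4323)^2 + 7.9033^2) = 11.198178
Step 2: Project.
Since ||x|| > R, scale = R/||x|| = 3/11.198178 = 0.267901, proj(x) = scale * x
proj(x) = [2.122178, -0.115814, 2.117302]
Step 3: Dot product.
a^T * proj(x) = -3*2.122178 + 3*(-0.115814) - 1*2.117302 = -8.8313


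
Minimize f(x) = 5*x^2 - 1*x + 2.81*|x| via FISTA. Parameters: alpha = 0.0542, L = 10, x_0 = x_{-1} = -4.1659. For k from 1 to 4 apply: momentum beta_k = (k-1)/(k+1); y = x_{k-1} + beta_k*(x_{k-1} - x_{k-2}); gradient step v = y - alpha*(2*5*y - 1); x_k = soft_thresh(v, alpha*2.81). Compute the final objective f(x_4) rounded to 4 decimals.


FISTA on f(x) = 5*x^2 - 1*x + 2.81*|x|
L = 10, alpha = 0.0542
Iteration 1: beta = 0.0, y = -4.1659 + 0.0*(-4.1659 + 4.1659) = -4.1659
  grad(y) = -42.659, v = y - alpha*grad = -1.8538
  prox(v) = soft_thresh(-1.8538, 0.1523) = -1.7015
Iteration 2: beta = 0.3333, y = -1.7015 + 0.3333*(-1.7015 + 4.1659) = -0.88
  grad(y) = -9.8001, v = y - alpha*grad = -0.3488
  prox(v) = soft_thresh(-0.3488, 0.1523) = -0.1965
Iteration 3: beta = 0.5, y = -0.1965 + 0.5*(-0.1965 + 1.7015) = 0.5559
  grad(y) = 4.5593, v = y - alpha*grad = 0.3088
  prox(v) = soft_thresh(0.3088, 0.1523) = 0.1565
Iteration 4: beta = 0.6, y = 0.1565 + 0.6*(0.1565 + 0.1965) = 0.3683
  grad(y) = 2.6835, v = y - alpha*grad = 0.2229
  prox(v) = soft_thresh(0.2229, 0.1523) = 0.0706
f(x_4) = 5*0.0706^2 - 1*0.0706 + 2.81*|0.0706| = 0.1527


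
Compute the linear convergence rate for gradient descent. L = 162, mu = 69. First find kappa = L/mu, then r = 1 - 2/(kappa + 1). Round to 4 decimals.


Step 1: Compute the condition number.
kappa = L/mu = 162/69 = 2.3478
Step 2: Compute the convergence rate.
r = 1 - 2/(kappa + 1) = 1 - 2*mu/(L + mu) = (L - mu)/(L + mu) = 93/231 = 0.4026


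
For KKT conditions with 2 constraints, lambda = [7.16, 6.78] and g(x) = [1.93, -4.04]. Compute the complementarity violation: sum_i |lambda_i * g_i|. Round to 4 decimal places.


KKT complementary slackness check:
lambda_1 * g_1 = 7.16 * 1.93 = 13.8188
lambda_2 * g_2 = 6.78 * -4.04 = -27.3912
Total violation = 13.8188 + 27.3912 = 41.21


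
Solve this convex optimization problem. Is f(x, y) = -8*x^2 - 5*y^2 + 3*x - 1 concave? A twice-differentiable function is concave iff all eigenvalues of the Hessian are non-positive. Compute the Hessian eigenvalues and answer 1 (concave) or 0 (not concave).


The Hessian of f(x,y) = -8*x^2 - 5*y^2 + 3*x - 1 is:
H = [[-16, 0], [0, -10]]
Trace = -16 - 10 = -26
Determinant = -16*-10 - (0)^2 = 160
Discriminant = (-26)^2 - 4*160 = 36.0
Eigenvalues: lambda_1 = -16.0, lambda_2 = -10.0
The function is concave.

1


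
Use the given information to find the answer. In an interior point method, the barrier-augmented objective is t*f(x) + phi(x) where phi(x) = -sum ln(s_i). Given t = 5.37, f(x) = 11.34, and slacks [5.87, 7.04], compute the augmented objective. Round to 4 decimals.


Step 1: Compute log-barrier.
ln values: [1.7699, 1.9516]
phi = -(1.7699 + 1.9516) = -3.7215
Step 2: Compute augmented objective.
t*f(x) = 5.37*11.34 = 60.8958
Total = 60.8958 - 3.7215 = 57.1743


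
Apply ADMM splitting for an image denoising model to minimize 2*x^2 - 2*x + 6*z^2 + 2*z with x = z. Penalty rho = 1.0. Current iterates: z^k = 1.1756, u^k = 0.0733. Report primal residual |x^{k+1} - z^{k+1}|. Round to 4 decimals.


ADMM iteration with rho = 1.0, z^k = 1.1756, u^k = 0.0733
Step 1: x-update.
Minimize 2*x^2 - 2*x + (1.0/2)*(x - 1.1756 + 0.0733)^2
FOC: (2*2 + 1.0)*x = 2 + 1.0*(1.1756 - 0.0733)
x^{k+1} = 0.6205
Step 2: z-update.
Minimize 6*z^2 + 2*z + (1.0/2)*(0.6205 - z + 0.0733)^2
FOC: (2*6 + 1.0)*z = -2 + 1.0*(0.6205 + 0.0733)
z^{k+1} = -0.1005
Step 3: u-update.
u^{k+1} = 0.0733 + 0.6205 + 0.1005 = 0.7942
Step 4: Primal residual = |0.6205 + 0.1005| = 0.7209


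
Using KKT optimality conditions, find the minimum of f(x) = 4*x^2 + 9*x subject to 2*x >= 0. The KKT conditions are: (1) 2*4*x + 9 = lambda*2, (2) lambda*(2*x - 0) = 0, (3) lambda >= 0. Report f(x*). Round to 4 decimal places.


Step 1: Try lambda = 0 (constraint inactive).
x_unc = -9/(2*4) = -1.125
Check: 2*-1.125 = -2.25 < 0 -- violated!
Step 2: Constraint must be active: 2*x = 0
x* = 0/2 = 0.0
lambda = (2*4*0.0 + 9)/2 = 4.5
Step 3: Compute optimal value.
f(x*) = 4*0.0^2 + 9*0.0 = 0.0


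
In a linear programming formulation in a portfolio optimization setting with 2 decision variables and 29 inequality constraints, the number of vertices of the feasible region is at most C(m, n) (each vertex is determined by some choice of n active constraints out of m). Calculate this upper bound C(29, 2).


Each vertex corresponds to some choice of n active constraints out of m, so the number of vertices is at most C(m, n) = m! / (n!(m-n)!).
m = 29, n = 2
Numerator: 29 * 28
Denominator: 2! = 2
C(29, 2) = 406


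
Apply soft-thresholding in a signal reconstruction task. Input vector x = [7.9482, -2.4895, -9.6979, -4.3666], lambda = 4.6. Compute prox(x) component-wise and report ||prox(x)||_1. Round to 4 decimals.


Soft-thresholding with lambda = 4.6:
prox(7.9482) = sign(7.9482)*max(|7.9482| - 4.6, 0) = 3.3482
prox(-2.4895) = sign(-2.4895)*max(|-2.4895| - 4.6, 0) = 0.0
prox(-9.6979) = sign(-9.6979)*max(|-9.6979| - 4.6, 0) = -5.0979
prox(-4.3666) = sign(-4.3666)*max(|-4.3666| - 4.6, 0) = 0.0
prox(x) = [3.3482, 0.0, -5.0979, 0.0]
||prox(x)||_1 = 3.3482 + 0.0 + 5.0979 + 0.0 = 8.4461


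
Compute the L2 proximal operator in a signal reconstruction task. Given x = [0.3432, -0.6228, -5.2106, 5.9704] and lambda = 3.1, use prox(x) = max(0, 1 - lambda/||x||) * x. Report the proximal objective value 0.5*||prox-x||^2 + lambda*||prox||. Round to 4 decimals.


Step 1: Compute ||x||.
||x|| = 7.9562
Step 2: Compute scaling factor.
scale = max(0, 1 - 3.1/7.9562) = 0.6104
Step 3: prox(x) = [0.2095, -0.3801, -3.1804, 3.6441]
||prox(x)|| = 4.8562
Step 4: Proximal objective.
0.5*||prox-x||^2 = 4.805
lambda*||prox|| = 15.0542
Total = 19.8593


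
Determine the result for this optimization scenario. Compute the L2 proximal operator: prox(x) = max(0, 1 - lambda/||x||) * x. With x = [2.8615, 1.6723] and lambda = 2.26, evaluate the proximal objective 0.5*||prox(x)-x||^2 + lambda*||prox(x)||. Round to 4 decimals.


Step 1: Compute ||x||.
||x|| = 3.3143
Step 2: Compute scaling factor.
scale = max(0, 1 - 2.26/3.3143) = 0.3181
Step 3: prox(x) = [0.9103, 0.532]
||prox(x)|| = 1.0543
Step 4: Proximal objective.
0.5*||prox-x||^2 = 2.5538
lambda*||prox|| = 2.3827
Total = 4.9366


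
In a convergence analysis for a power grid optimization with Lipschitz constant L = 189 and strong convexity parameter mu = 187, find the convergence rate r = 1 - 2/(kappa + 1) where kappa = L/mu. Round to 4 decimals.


Step 1: Compute the condition number.
kappa = L/mu = 189/187 = 1.0107
Step 2: Compute the convergence rate.
r = 1 - 2/(kappa + 1) = 1 - 2*mu/(L + mu) = (L - mu)/(L + mu) = 2/376 = 0.0053


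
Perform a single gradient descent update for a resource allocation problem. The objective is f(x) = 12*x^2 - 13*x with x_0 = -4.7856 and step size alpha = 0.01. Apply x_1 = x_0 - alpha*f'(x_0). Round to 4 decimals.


We compute the gradient at x_0 and apply the update.
f'(x) = 24*x - 13
f'(-4.7856) = 24*-4.7856 - 13 = -127.8544
x_1 = -4.7856 - 0.01*-127.8544 = -3.5071


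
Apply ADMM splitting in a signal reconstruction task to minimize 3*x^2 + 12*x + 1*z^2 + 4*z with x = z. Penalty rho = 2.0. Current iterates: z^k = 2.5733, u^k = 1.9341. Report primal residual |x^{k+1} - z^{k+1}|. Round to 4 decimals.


ADMM iteration with rho = 2.0, z^k = 2.5733, u^k = 1.9341
Step 1: x-update.
Minimize 3*x^2 + 12*x + (2.0/2)*(x - 2.5733 + 1.9341)^2
FOC: (2*3 + 2.0)*x = -12 + 2.0*(2.5733 - 1.9341)
x^{k+1} = -1.3402
Step 2: z-update.
Minimize 1*z^2 + 4*z + (2.0/2)*(-1.3402 - z + 1.9341)^2
FOC: (2*1 + 2.0)*z = -4 + 2.0*(-1.3402 + 1.9341)
z^{k+1} = -0.7031
Step 3: u-update.
u^{k+1} = 1.9341 - 1.3402 + 0.7031 = 1.297
Step 4: Primal residual = |-1.3402 + 0.7031| = 0.6372


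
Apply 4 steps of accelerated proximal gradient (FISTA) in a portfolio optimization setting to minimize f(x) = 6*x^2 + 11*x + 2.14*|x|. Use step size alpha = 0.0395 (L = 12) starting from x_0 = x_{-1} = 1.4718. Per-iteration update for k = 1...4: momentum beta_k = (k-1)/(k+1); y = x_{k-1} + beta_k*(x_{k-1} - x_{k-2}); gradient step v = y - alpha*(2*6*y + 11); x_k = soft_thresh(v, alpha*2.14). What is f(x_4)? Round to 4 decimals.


FISTA on f(x) = 6*x^2 + 11*x + 2.14*|x|
L = 12, alpha = 0.0395
Iteration 1: beta = 0.0, y = 1.4718 + 0.0*(1.4718 - 1.4718) = 1.4718
  grad(y) = 28.6616, v = y - alpha*grad = 0.3397
  prox(v) = soft_thresh(0.3397, 0.0845) = 0.2551
Iteration 2: beta = 0.3333, y = 0.2551 + 0.3333*(0.2551 - 1.4718) = -0.1504
  grad(y) = 9.195, v = y - alpha*grad = -0.5136
  prox(v) = soft_thresh(-0.5136, 0.0845) = -0.4291
Iteration 3: beta = 0.5, y = -0.4291 + 0.5*(-0.4291 - 0.2551) = -0.7712
  grad(y) = 1.7456, v = y - alpha*grad = -0.8402
  prox(v) = soft_thresh(-0.8402, 0.0845) = -0.7556
Iteration 4: beta = 0.6, y = -0.7556 + 0.6*(-0.7556 + 0.4291) = -0.9515
  grad(y) = -0.4185, v = y - alpha*grad = -0.935
  prox(v) = soft_thresh(-0.935, 0.0845) = -0.8505
f(x_4) = 6*(-0.8505)^2 + 11*(-0.8505) + 2.14*|-0.8505| = -3.1954


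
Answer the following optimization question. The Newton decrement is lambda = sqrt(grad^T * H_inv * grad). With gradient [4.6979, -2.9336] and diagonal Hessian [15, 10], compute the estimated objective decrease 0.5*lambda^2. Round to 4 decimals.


Step 1: H is diagonal, so H^(-1) * g = [0.3132, -0.2934].
Step 2: g^T H^(-1) g = sum_i g_i^2 / H_ii
  = (4.6979)^2/15 + (-2.9336)^2/10
  = 1.4714 + 0.8606 = 2.332
Step 3: Objective decrease = 0.5 * g^T H^(-1) g = 1.166


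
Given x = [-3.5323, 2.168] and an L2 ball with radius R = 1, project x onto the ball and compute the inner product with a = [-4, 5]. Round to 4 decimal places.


Step 1: Compute ||x|| (intermediates to 6 decimals).
||x|| = sqrt((-3.5323)^2 + 2.168^2) = 4.144559
Step 2: Project.
Since ||x|| > R, scale = R/||x|| = 1/4.144559 = 0.24128, proj(x) = scale * x
proj(x) = [-0.852273, 0.523095]
Step 3: Dot product.
a^T * proj(x) = -4*(-0.852273) + 5*0.523095 = 6.0246


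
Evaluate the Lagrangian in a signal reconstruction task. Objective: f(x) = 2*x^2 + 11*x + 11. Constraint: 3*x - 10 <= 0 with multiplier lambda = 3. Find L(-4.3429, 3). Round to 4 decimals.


Step 1: Evaluate f(x).
f(-4.3429) = 2*(-4.3429)^2 + 11*(-4.3429) + 11 = 0.9497
Step 2: Evaluate g(x).
g(-4.3429) = 3*-4.3429 - 10 = -23.0287
Step 3: Compute Lagrangian.
L = 0.9497 + 3*-23.0287 = -68.1364


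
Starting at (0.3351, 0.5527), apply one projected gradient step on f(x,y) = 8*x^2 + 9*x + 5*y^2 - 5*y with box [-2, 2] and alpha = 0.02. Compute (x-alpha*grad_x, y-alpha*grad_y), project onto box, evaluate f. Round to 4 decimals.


Step 1: Compute gradient at (0.3351, 0.5527).
grad_x = 2*8*0.3351 + 9 = 14.3616
grad_y = 2*5*0.5527 - 5 = 0.527
Step 2: Gradient step.
x_raw = 0.3351 - 0.02*14.3616 = 0.0479
y_raw = 0.5527 - 0.02*0.527 = 0.5422
Step 3: Project onto [-2, 2].
x_proj = clip(0.0479) = 0.0479
y_proj = clip(0.5422) = 0.5422
Step 4: Evaluate f.
f(0.0479, 0.5422) = -0.792


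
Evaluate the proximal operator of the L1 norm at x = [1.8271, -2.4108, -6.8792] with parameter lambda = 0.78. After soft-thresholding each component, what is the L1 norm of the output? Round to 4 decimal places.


Soft-thresholding with lambda = 0.78:
prox(1.8271) = sign(1.8271)*max(|1.8271| - 0.78, 0) = 1.0471
prox(-2.4108) = sign(-2.4108)*max(|-2.4108| - 0.78, 0) = -1.6308
prox(-6.8792) = sign(-6.8792)*max(|-6.8792| - 0.78, 0) = -6.0992
prox(x) = [1.0471, -1.6308, -6.0992]
||prox(x)||_1 = 1.0471 + 1.6308 + 6.0992 = 8.7771


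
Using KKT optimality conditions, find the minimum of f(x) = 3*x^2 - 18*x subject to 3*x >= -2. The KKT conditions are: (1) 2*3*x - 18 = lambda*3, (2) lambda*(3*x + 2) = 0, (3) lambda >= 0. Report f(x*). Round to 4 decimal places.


Step 1: Try lambda = 0 (constraint inactive).
Stationarity: 2*3*x - 18 = 0
x* = 18/(2*3) = 3.0
Check constraint: 3*3.0 = 9.0 >= -2 -- satisfied.
Step 2: Compute optimal value.
f(x*) = 3*3.0^2 - 18*3.0 = -27.0


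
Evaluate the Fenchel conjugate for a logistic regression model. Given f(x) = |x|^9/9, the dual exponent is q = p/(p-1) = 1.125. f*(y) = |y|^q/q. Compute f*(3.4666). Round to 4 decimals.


The conjugate exponent q satisfies 1/p + 1/q = 1.
p = 9, so q = 9/(9 - 1) = 1.125
|y|^q = 3.4666^1.125 = 4.0494
f*(3.4666) = 4.0494 / 1.125 = 3.5995


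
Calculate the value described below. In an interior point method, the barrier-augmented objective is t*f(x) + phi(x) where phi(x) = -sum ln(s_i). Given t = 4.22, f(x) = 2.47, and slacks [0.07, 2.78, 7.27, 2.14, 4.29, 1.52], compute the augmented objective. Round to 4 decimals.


Step 1: Compute log-barrier.
ln values: [-2.6593, 1.0225, 1.9838, 0.7608, 1.4563, 0.4187]
phi = -(-2.6593 + 1.0225 + 1.9838 + 0.7608 + 1.4563 + 0.4187) = -2.9828
Step 2: Compute augmented objective.
t*f(x) = 4.22*2.47 = 10.4234
Total = 10.4234 - 2.9828 = 7.4406


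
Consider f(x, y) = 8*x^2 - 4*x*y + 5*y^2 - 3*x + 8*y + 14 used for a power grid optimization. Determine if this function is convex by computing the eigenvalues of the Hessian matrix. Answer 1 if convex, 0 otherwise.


The Hessian of f(x,y) = 8*x^2 - 4*x*y + 5*y^2 - 3*x + 8*y + 14 is:
H = [[16, -4], [-4, 10]]
Trace = 16 + 10 = 26
Determinant = 16*10 - (-4)^2 = 144
Discriminant = (26)^2 - 4*144 = 100.0
Eigenvalues: lambda_1 = 8.0, lambda_2 = 18.0
The function is convex.

1


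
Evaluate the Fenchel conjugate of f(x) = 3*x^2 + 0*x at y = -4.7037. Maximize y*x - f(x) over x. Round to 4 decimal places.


f*(y) = sup_x {y*x - a*x^2 - b*x} = sup_x {(y-b)*x - a*x^2}
FOC: (y - b) - 2a*x = 0 => x* = (y - b)/(2a)
x* = (-4.7037 - 0)/(2*3) = -0.784
f*(-4.7037) = (y-b)^2/(4a) = (-4.7037 - 0)^2/(4*3)
= 22.1248/12 = 1.8437


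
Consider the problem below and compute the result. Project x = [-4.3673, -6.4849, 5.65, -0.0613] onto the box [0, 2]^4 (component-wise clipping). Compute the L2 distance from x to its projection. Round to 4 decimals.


Project each component onto [0, 2].
clip(-4.3673) = 0.0, clip(-6.4849) = 0.0, clip(5.65) = 2.0, clip(-0.0613) = 0.0
Projection = [0.0, 0.0, 2.0, 0.0]
Squared diffs: [19.0733, 42.0539, 13.3225, 0.0038]
Distance = sqrt(74.4535) = 8.6286


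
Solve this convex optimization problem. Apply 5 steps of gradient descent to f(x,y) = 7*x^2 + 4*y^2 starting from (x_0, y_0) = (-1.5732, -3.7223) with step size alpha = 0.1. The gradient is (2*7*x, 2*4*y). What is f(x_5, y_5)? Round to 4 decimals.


Gradient descent on f(x,y) = 7*x^2 + 4*y^2.
Starting point: (-1.5732, -3.7223), alpha = 0.1
Step 1: grad_x = 2*7*-1.5732 = -22.0248, grad_y = 2*4*-3.7223 = -29.7784
  x_1 = -1.5732 - 0.1*-22.0248 = 0.6293
  y_1 = -3.7223 - 0.1*-29.7784 = -0.7445
Step 2: grad_x = 2*7*0.6293 = 8.8099, grad_y = 2*4*-0.7445 = -5.9557
  x_2 = 0.6293 - 0.1*8.8099 = -0.2517
  y_2 = -0.7445 - 0.1*-5.9557 = -0.1489
Step 3: grad_x = 2*7*-0.2517 = -3.524, grad_y = 2*4*-0.1489 = -1.1911
  x_3 = -0.2517 - 0.1*-3.524 = 0.1007
  y_3 = -0.1489 - 0.1*-1.1911 = -0.0298
Step 4: grad_x = 2*7*0.1007 = 1.4096, grad_y = 2*4*-0.0298 = -0.2382
  x_4 = 0.1007 - 0.1*1.4096 = -0.0403
  y_4 = -0.0298 - 0.1*-0.2382 = -0.006
Step 5: grad_x = 2*7*-0.0403 = -0.5638, grad_y = 2*4*-0.006 = -0.0476
  x_5 = -0.0403 - 0.1*-0.5638 = 0.0161
  y_5 = -0.006 - 0.1*-0.0476 = -0.0012
f(0.0161, -0.0012) = 7*0.0161^2 + 4*(-0.0012)^2 = 0.0018


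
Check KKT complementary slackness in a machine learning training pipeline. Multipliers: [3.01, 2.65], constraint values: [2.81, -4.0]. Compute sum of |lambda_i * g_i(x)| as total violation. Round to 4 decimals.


KKT complementary slackness check:
lambda_1 * g_1 = 3.01 * 2.81 = 8.4581
lambda_2 * g_2 = 2.65 * -4.0 = -10.6
Total violation = 8.4581 + 10.6 = 19.0581


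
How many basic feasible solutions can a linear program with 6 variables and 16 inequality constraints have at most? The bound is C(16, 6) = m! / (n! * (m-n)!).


Each vertex corresponds to some choice of n active constraints out of m, so the number of vertices is at most C(m, n) = m! / (n!(m-n)!).
m = 16, n = 6
Numerator: 16 * 15 * 14 * 13 * 12 * 11
Denominator: 6! = 720
C(16, 6) = 8008


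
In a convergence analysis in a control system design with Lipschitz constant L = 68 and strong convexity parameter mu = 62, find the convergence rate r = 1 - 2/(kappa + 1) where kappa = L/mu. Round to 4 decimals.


Step 1: Compute the condition number.
kappa = L/mu = 68/62 = 1.0968
Step 2: Compute the convergence rate.
r = 1 - 2/(kappa + 1) = 1 - 2*mu/(L + mu) = (L - mu)/(L + mu) = 6/130 = 0.0462


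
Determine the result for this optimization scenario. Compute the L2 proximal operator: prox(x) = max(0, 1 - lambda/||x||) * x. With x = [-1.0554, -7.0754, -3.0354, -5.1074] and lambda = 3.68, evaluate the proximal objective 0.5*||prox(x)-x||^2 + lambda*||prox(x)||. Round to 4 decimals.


Step 1: Compute ||x||.
||x|| = 9.2992
Step 2: Compute scaling factor.
scale = max(0, 1 - 3.68/9.2992) = 0.6043
Step 3: prox(x) = [-0.6377, -4.2754, -1.8342, -3.0862]
||prox(x)|| = 5.6192
Step 4: Proximal objective.
0.5*||prox-x||^2 = 6.7712
lambda*||prox|| = 20.6787
Total = 27.4497


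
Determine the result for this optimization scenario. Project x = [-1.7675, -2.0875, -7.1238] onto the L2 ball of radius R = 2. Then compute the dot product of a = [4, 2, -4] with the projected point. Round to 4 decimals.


Step 1: Compute ||x|| (intermediates to 6 decimals).
||x|| = sqrt((-1.7675)^2 + (-2.0875)^2 + (-7.1238)^2) = 7.630874
Step 2: Project.
Since ||x|| > R, scale = R/||x|| = 2/7.630874 = 0.262093, proj(x) = scale * x
proj(x) = [-0.463249, -0.547119, -1.867098]
Step 3: Dot product.
a^T * proj(x) = 4*(-0.463249) + 2*(-0.547119) - 4*(-1.867098) = 4.5212


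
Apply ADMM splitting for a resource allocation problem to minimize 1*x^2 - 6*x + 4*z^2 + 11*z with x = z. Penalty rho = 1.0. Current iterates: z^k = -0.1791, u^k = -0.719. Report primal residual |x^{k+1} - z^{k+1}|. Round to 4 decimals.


ADMM iteration with rho = 1.0, z^k = -0.1791, u^k = -0.719
Step 1: x-update.
Minimize 1*x^2 - 6*x + (1.0/2)*(x + 0.1791 - 0.719)^2
FOC: (2*1 + 1.0)*x = 6 + 1.0*(-0.1791 + 0.719)
x^{k+1} = 2.18
Step 2: z-update.
Minimize 4*z^2 + 11*z + (1.0/2)*(2.18 - z - 0.719)^2
FOC: (2*4 + 1.0)*z = -11 + 1.0*(2.18 - 0.719)
z^{k+1} = -1.0599
Step 3: u-update.
u^{k+1} = -0.719 + 2.18 + 1.0599 = 2.5209
Step 4: Primal residual = |2.18 + 1.0599| = 3.2399


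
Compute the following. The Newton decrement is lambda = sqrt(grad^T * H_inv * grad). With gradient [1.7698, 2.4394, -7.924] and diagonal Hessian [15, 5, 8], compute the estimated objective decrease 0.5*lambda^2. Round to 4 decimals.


Step 1: H is diagonal, so H^(-1) * g = [0.118, 0.4879, -0.9905].
Step 2: g^T H^(-1) g = sum_i g_i^2 / H_ii
  = (1.7698)^2/15 + (2.4394)^2/5 + (-7.924)^2/8
  = 0.2088 + 1.1901 + 7.8487 = 9.2477
Step 3: Objective decrease = 0.5 * g^T H^(-1) g = 4.6238


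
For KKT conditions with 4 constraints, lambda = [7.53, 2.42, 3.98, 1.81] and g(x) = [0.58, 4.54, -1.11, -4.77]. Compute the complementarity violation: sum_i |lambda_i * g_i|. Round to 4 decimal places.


KKT complementary slackness check:
lambda_1 * g_1 = 7.53 * 0.58 = 4.3674
lambda_2 * g_2 = 2.42 * 4.54 = 10.9868
lambda_3 * g_3 = 3.98 * -1.11 = -4.4178
lambda_4 * g_4 = 1.81 * -4.77 = -8.6337
Total violation = 4.3674 + 10.9868 + 4.4178 + 8.6337 = 28.4057


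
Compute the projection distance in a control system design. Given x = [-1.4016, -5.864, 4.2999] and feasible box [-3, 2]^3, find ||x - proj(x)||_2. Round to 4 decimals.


Project each component onto [-3, 2].
clip(-1.4016) = -1.4016, clip(-5.864) = -3.0, clip(4.2999) = 2.0
Projection = [-1.4016, -3.0, 2.0]
Squared diffs: [0.0, 8.2025, 5.2895]
Distance = sqrt(13.492) = 3.6732


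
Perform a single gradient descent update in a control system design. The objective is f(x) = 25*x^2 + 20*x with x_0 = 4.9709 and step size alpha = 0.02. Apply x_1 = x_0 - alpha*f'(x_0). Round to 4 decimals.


We compute the gradient at x_0 and apply the update.
f'(x) = 50*x + 20
f'(4.9709) = 50*4.9709 + 20 = 268.545
x_1 = 4.9709 - 0.02*268.545 = -0.4


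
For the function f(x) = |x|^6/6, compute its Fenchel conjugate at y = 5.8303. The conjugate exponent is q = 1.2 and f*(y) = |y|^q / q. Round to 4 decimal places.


The conjugate exponent q satisfies 1/p + 1/q = 1.
p = 6, so q = 6/(6 - 1) = 1.2
|y|^q = 5.8303^1.2 = 8.2952
f*(5.8303) = 8.2952 / 1.2 = 6.9127


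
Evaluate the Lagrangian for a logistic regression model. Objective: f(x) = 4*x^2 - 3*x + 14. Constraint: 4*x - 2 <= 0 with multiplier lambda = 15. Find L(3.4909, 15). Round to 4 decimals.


Step 1: Evaluate f(x).
f(3.4909) = 4*3.4909^2 - 3*3.4909 + 14 = 52.2728
Step 2: Evaluate g(x).
g(3.4909) = 4*3.4909 - 2 = 11.9636
Step 3: Compute Lagrangian.
L = 52.2728 + 15*11.9636 = 231.7268


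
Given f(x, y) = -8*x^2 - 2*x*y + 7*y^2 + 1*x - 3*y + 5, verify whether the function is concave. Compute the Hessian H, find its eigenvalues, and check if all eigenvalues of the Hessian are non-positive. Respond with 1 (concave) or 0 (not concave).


The Hessian of f(x,y) = -8*x^2 - 2*x*y + 7*y^2 + 1*x - 3*y + 5 is:
H = [[-16, -2], [-2, 14]]
Trace = -16 + 14 = -2
Determinant = -16*14 - (-2)^2 = -228
Discriminant = (-2)^2 - 4*-228 = 916.0
Eigenvalues: lambda_1 = -16.1327, lambda_2 = 14.1327
The function is not concave.

0


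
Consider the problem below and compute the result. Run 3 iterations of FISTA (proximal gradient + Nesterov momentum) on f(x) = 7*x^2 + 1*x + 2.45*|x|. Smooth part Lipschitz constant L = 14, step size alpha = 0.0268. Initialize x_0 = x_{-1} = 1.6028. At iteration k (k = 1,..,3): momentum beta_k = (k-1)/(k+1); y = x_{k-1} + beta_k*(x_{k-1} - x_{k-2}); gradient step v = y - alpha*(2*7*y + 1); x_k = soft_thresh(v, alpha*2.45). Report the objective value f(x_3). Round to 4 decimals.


FISTA on f(x) = 7*x^2 + 1*x + 2.45*|x|
L = 14, alpha = 0.0268
Iteration 1: beta = 0.0, y = 1.6028 + 0.0*(1.6028 - 1.6028) = 1.6028
  grad(y) = 23.4392, v = y - alpha*grad = 0.9746
  prox(v) = soft_thresh(0.9746, 0.0657) = 0.909
Iteration 2: beta = 0.3333, y = 0.909 + 0.3333*(0.909 - 1.6028) = 0.6777
  grad(y) = 10.4877, v = y - alpha*grad = 0.3966
  prox(v) = soft_thresh(0.3966, 0.0657) = 0.331
Iteration 3: beta = 0.5, y = 0.331 + 0.5*(0.331 - 0.909) = 0.042
  grad(y) = 1.5874, v = y - alpha*grad = -0.0006
  prox(v) = soft_thresh(-0.0006, 0.0657) = 0.0
f(x_3) = 7*0.0^2 + 1*0.0 + 2.45*|0.0| = 0.0


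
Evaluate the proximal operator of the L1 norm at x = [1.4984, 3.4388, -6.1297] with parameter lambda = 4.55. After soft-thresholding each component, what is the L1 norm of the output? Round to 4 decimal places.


Soft-thresholding with lambda = 4.55:
prox(1.4984) = sign(1.4984)*max(|1.4984| - 4.55, 0) = 0.0
prox(3.4388) = sign(3.4388)*max(|3.4388| - 4.55, 0) = 0.0
prox(-6.1297) = sign(-6.1297)*max(|-6.1297| - 4.55, 0) = -1.5797
prox(x) = [0.0, 0.0, -1.5797]
||prox(x)||_1 = 0.0 + 0.0 + 1.5797 = 1.5797


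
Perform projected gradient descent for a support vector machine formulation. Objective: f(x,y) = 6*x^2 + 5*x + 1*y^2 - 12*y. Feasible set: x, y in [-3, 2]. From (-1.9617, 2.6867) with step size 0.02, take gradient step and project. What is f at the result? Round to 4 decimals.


Step 1: Compute gradient at (-1.9617, 2.6867).
grad_x = 2*6*-1.9617 + 5 = -18.5404
grad_y = 2*1*2.6867 - 12 = -6.6266
Step 2: Gradient step.
x_raw = -1.9617 - 0.02*-18.5404 = -1.5909
y_raw = 2.6867 - 0.02*-6.6266 = 2.8192
Step 3: Project onto [-3, 2].
x_proj = clip(-1.5909) = -1.5909
y_proj = clip(2.8192) = 2.0
Step 4: Evaluate f.
f(-1.5909, 2.0) = -12.7688


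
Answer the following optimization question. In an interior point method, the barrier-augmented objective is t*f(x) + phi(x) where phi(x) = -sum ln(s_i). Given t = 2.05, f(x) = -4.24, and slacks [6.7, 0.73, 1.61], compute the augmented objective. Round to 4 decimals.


Step 1: Compute log-barrier.
ln values: [1.9021, -0.3147, 0.4762]
phi = -(1.9021 - 0.3147 + 0.4762) = -2.0636
Step 2: Compute augmented objective.
t*f(x) = 2.05*-4.24 = -8.692
Total = -8.692 - 2.0636 = -10.7556


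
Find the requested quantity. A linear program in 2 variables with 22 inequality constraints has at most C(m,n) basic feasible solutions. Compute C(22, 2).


Each vertex corresponds to some choice of n active constraints out of m, so the number of vertices is at most C(m, n) = m! / (n!(m-n)!).
m = 22, n = 2
Numerator: 22 * 21
Denominator: 2! = 2
C(22, 2) = 231


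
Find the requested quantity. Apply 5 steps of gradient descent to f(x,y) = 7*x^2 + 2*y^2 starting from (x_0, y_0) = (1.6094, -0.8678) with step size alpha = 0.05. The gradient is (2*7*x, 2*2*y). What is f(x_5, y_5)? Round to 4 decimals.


Gradient descent on f(x,y) = 7*x^2 + 2*y^2.
Starting point: (1.6094, -0.8678), alpha = 0.05
Step 1: grad_x = 2*7*1.6094 = 22.5316, grad_y = 2*2*-0.8678 = -3.4712
  x_1 = 1.6094 - 0.05*22.5316 = 0.4828
  y_1 = -0.8678 - 0.05*-3.4712 = -0.6942
Step 2: grad_x = 2*7*0.4828 = 6.7595, grad_y = 2*2*-0.6942 = -2.777
  x_2 = 0.4828 - 0.05*6.7595 = 0.1448
  y_2 = -0.6942 - 0.05*-2.777 = -0.5554
Step 3: grad_x = 2*7*0.1448 = 2.0278, grad_y = 2*2*-0.5554 = -2.2216
  x_3 = 0.1448 - 0.05*2.0278 = 0.0435
  y_3 = -0.5554 - 0.05*-2.2216 = -0.4443
Step 4: grad_x = 2*7*0.0435 = 0.6084, grad_y = 2*2*-0.4443 = -1.7773
  x_4 = 0.0435 - 0.05*0.6084 = 0.013
  y_4 = -0.4443 - 0.05*-1.7773 = -0.3555
Step 5: grad_x = 2*7*0.013 = 0.1825, grad_y = 2*2*-0.3555 = -1.4218
  x_5 = 0.013 - 0.05*0.1825 = 0.0039
  y_5 = -0.3555 - 0.05*-1.4218 = -0.2844
f(0.0039, -0.2844) = 7*0.0039^2 + 2*(-0.2844)^2 = 0.1618


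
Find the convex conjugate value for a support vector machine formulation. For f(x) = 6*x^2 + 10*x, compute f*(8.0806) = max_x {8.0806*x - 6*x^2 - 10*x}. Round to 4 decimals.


f*(y) = sup_x {y*x - a*x^2 - b*x} = sup_x {(y-b)*x - a*x^2}
FOC: (y - b) - 2a*x = 0 => x* = (y - b)/(2a)
x* = (8.0806 - 10)/(2*6) = -0.16
f*(8.0806) = (y-b)^2/(4a) = (8.0806 - 10)^2/(4*6)
= 3.6841/24 = 0.1535


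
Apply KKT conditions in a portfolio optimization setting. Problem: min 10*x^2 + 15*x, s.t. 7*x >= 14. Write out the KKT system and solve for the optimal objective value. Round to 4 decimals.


Step 1: Try lambda = 0 (constraint inactive).
x_unc = -15/(2*10) = -0.75
Check: 7*-0.75 = -5.25 < 14 -- violated!
Step 2: Constraint must be active: 7*x = 14
x* = 14/7 = 2.0
lambda = (2*10*2.0 + 15)/7 = 7.8571
Step 3: Compute optimal value.
f(x*) = 10*2.0^2 + 15*2.0 = 70.0


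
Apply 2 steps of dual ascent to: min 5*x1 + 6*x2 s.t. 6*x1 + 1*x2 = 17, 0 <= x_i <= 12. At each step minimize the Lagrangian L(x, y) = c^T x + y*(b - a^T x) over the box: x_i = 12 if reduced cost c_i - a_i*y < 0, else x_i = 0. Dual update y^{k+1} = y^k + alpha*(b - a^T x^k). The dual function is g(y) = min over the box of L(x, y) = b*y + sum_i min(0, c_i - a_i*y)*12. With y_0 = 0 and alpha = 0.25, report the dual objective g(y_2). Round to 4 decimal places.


Dual ascent for LP: min 5*x1 + 6*x2, 6*x1 + 1*x2 = 17, 0 <= x_i <= 12
Step 1: y^k = 0.0, reduced costs: (5.0, 6.0)
  x^k = (0.0, 0.0), subgradient = b - a^T x = 17.0
  y^{k+1} = 0.0 + 0.25*17.0 = 4.25
Step 2: y^k = 4.25, reduced costs: (-20.5, 1.75)
  x^k = (12.0, 0.0), subgradient = b - a^T x = -55.0
  y^{k+1} = 4.25 + 0.25*-55.0 = -9.5
Dual objective at y_2 = -9.5: reduced costs (62.0, 15.5), box minimizer x = (0.0, 0.0)
g(y_2) = b*y + (c1 - a1*y)*x1 + (c2 - a2*y)*x2 = 17*(-9.5) + 62.0*0.0 + 15.5*0.0 = -161.5 + 0.0 + 0.0 = -161.5


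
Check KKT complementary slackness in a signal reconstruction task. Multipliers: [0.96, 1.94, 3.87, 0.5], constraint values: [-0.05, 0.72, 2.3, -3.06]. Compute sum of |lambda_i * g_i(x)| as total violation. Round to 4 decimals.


KKT complementary slackness check:
lambda_1 * g_1 = 0.96 * -0.05 = -0.048
lambda_2 * g_2 = 1.94 * 0.72 = 1.3968
lambda_3 * g_3 = 3.87 * 2.3 = 8.901
lambda_4 * g_4 = 0.5 * -3.06 = -1.53
Total violation = 0.048 + 1.3968 + 8.901 + 1.53 = 11.8758


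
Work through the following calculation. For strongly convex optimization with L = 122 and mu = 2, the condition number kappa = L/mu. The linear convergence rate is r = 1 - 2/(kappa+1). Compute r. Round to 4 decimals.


Step 1: Compute the condition number.
kappa = L/mu = 122/2 = 61.0
Step 2: Compute the convergence rate.
r = 1 - 2/(kappa + 1) = 1 - 2*mu/(L + mu) = (L - mu)/(L + mu) = 120/124 = 0.9677


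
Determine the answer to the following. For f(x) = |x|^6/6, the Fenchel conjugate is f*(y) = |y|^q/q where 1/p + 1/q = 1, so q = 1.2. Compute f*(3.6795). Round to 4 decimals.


The conjugate exponent q satisfies 1/p + 1/q = 1.
p = 6, so q = 6/(6 - 1) = 1.2
|y|^q = 3.6795^1.2 = 4.7747
f*(3.6795) = 4.7747 / 1.2 = 3.9789


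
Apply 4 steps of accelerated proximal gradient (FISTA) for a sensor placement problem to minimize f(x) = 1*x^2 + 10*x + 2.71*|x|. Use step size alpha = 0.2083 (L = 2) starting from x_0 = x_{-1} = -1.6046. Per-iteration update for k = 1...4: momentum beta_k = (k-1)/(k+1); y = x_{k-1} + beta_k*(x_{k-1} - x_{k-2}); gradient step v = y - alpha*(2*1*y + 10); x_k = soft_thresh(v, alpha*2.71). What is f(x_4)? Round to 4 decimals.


FISTA on f(x) = 1*x^2 + 10*x + 2.71*|x|
L = 2, alpha = 0.2083
Iteration 1: beta = 0.0, y = -1.6046 + 0.0*(-1.6046 + 1.6046) = -1.6046
  grad(y) = 6.7908, v = y - alpha*grad = -3.0191
  prox(v) = soft_thresh(-3.0191, 0.5645) = -2.4546
Iteration 2: beta = 0.3333, y = -2.4546 + 0.3333*(-2.4546 + 1.6046) = -2.738
  grad(y) = 4.5241, v = y - alpha*grad = -3.6803
  prox(v) = soft_thresh(-3.6803, 0.5645) = -3.1158
Iteration 3: beta = 0.5, y = -3.1158 + 0.5*(-3.1158 + 2.4546) = -3.4464
  grad(y) = 3.1071, v = y - alpha*grad = -4.0937
  prox(v) = soft_thresh(-4.0937, 0.5645) = -3.5292
Iteration 4: beta = 0.6, y = -3.5292 + 0.6*(-3.5292 + 3.1158) = -3.7772
  grad(y) = 2.4457, v = y - alpha*grad = -4.2866
  prox(v) = soft_thresh(-4.2866, 0.5645) = -3.7221
f(x_4) = 1*(-3.7221)^2 + 10*(-3.7221) + 2.71*|-3.7221| = -13.2801


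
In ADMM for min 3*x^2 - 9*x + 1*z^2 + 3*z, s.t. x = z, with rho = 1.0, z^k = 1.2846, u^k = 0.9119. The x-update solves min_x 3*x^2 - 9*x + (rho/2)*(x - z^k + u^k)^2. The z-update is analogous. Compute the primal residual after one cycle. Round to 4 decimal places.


ADMM iteration with rho = 1.0, z^k = 1.2846, u^k = 0.9119
Step 1: x-update.
Minimize 3*x^2 - 9*x + (1.0/2)*(x - 1.2846 + 0.9119)^2
FOC: (2*3 + 1.0)*x = 9 + 1.0*(1.2846 - 0.9119)
x^{k+1} = 1.339
Step 2: z-update.
Minimize 1*z^2 + 3*z + (1.0/2)*(1.339 - z + 0.9119)^2
FOC: (2*1 + 1.0)*z = -3 + 1.0*(1.339 + 0.9119)
z^{k+1} = -0.2497
Step 3: u-update.
u^{k+1} = 0.9119 + 1.339 + 0.2497 = 2.5006
Step 4: Primal residual = |1.339 + 0.2497| = 1.5887


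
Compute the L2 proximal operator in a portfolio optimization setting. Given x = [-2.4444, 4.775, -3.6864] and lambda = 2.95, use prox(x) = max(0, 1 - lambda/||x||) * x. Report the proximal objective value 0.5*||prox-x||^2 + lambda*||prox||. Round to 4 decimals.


Step 1: Compute ||x||.
||x|| = 6.5089
Step 2: Compute scaling factor.
scale = max(0, 1 - 2.95/6.5089) = 0.5468
Step 3: prox(x) = [-1.3365, 2.6108, -2.0156]
||prox(x)|| = 3.5589
Step 4: Proximal objective.
0.5*||prox-x||^2 = 4.3513
lambda*||prox|| = 10.4988
Total = 14.8499


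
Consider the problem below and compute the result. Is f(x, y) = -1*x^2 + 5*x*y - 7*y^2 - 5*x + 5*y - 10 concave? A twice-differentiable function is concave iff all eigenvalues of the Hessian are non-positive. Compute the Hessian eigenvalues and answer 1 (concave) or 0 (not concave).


The Hessian of f(x,y) = -1*x^2 + 5*x*y - 7*y^2 - 5*x + 5*y - 10 is:
H = [[-2, 5], [5, -14]]
Trace = -2 - 14 = -16
Determinant = -2*-14 - (5)^2 = 3
Discriminant = (-16)^2 - 4*3 = 244.0
Eigenvalues: lambda_1 = -15.8102, lambda_2 = -0.1898
The function is concave.

1


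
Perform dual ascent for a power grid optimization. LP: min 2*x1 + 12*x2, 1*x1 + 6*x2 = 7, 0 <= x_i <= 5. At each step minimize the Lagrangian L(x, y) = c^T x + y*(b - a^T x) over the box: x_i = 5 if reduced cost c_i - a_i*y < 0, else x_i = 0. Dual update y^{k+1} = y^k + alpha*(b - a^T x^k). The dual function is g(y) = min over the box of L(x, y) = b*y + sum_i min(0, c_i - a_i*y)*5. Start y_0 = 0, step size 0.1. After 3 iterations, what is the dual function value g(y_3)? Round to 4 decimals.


Dual ascent for LP: min 2*x1 + 12*x2, 1*x1 + 6*x2 = 7, 0 <= x_i <= 5
Step 1: y^k = 0.0, reduced costs: (2.0, 12.0)
  x^k = (0.0, 0.0), subgradient = b - a^T x = 7.0
  y^{k+1} = 0.0 + 0.1*7.0 = 0.7
Step 2: y^k = 0.7, reduced costs: (1.3, 7.8)
  x^k = (0.0, 0.0), subgradient = b - a^T x = 7.0
  y^{k+1} = 0.7 + 0.1*7.0 = 1.4
Step 3: y^k = 1.4, reduced costs: (0.6, 3.6)
  x^k = (0.0, 0.0), subgradient = b - a^T x = 7.0
  y^{k+1} = 1.4 + 0.1*7.0 = 2.1
Dual objective at y_3 = 2.1: reduced costs (-0.1, -0.6), box minimizer x = (5.0, 5.0)
g(y_3) = b*y + (c1 - a1*y)*x1 + (c2 - a2*y)*x2 = 7*2.1 + (-0.1)*5.0 + (-0.6)*5.0 = 14.7 - 0.5 - 3.0 = 11.2
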